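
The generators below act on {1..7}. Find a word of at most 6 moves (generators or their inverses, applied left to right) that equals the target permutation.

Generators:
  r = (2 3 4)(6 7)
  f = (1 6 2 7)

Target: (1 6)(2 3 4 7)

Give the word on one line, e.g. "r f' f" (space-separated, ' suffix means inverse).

r f' f' f'

  after r: (2 3 4)(6 7)
  after f': (1 7)(2 3 4 6)
  after f': (1 2 3 4)
  after f': (1 6)(2 3 4 7)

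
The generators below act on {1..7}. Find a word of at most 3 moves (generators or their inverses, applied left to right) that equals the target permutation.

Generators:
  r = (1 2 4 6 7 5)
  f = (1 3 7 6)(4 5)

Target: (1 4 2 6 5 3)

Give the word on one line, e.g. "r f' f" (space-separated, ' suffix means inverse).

  after r': (1 5 7 6 4 2)
  after f': (1 4 2 6 5 3)

r' f'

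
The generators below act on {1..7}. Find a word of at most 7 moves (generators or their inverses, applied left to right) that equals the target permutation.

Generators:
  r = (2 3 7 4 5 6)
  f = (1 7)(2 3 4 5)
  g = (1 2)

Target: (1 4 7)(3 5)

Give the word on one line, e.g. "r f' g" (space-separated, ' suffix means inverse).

  after g: (1 2)
  after r': (1 6 5 4 7 3 2)
  after f: (1 6 2 7 4)
  after r': (1 5 4)(2 3)
  after f': (1 4 7)(3 5)

g r' f r' f'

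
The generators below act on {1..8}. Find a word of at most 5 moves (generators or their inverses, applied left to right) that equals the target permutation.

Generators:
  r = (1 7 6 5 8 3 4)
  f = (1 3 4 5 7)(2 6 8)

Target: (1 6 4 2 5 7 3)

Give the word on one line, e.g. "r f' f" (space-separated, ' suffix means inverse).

  after f: (1 3 4 5 7)(2 6 8)
  after r': (1 8 2 7 4 6 5)
  after f': (1 6 4 2 5 7 3)

f r' f'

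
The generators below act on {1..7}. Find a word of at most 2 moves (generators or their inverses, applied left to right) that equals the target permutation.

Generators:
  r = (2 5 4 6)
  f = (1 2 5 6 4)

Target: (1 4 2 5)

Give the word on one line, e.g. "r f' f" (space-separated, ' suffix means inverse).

r' f'

  after r': (2 6 4 5)
  after f': (1 4 2 5)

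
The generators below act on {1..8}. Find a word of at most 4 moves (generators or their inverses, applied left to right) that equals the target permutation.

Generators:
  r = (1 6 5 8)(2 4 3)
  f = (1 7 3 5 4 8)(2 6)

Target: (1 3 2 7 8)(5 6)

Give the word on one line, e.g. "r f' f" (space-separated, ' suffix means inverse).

  after f: (1 7 3 5 4 8)(2 6)
  after r': (1 7 4 5 2)(3 6)
  after f: (1 3 2 7 8)(5 6)

f r' f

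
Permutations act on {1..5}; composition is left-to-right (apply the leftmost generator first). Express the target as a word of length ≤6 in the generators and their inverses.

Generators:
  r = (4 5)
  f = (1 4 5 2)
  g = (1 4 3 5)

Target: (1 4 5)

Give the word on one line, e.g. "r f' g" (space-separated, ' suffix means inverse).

f' r' f' f'

  after f': (1 2 5 4)
  after r': (1 2 4)
  after f': (1 5 4 2)
  after f': (1 4 5)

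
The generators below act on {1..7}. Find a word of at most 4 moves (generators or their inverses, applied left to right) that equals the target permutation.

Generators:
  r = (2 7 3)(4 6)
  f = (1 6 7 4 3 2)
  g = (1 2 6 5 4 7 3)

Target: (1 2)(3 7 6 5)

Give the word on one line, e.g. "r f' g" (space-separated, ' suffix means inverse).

g f' r

  after g: (1 2 6 5 4 7 3)
  after f': (1 3 2)(4 6 5 7)
  after r: (1 2)(3 7 6 5)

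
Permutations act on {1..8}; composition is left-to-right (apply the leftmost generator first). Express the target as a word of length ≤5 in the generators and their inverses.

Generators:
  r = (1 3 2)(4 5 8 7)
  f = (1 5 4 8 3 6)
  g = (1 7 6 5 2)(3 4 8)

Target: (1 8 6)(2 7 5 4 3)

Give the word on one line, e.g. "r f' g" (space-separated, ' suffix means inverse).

g' f g' r' g

  after g': (1 2 5 6 7)(3 8 4)
  after f: (1 2 4 6 7 5)
  after g': (1 5 2 3 8 4 7 6)
  after r': (1 4 8 7 6 2)(3 5)
  after g: (1 8 6)(2 7 5 4 3)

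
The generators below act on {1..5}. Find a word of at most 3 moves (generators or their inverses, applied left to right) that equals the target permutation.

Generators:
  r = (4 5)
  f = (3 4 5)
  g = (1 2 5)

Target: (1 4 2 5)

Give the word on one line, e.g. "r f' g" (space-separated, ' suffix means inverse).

g' r g'

  after g': (1 5 2)
  after r: (1 4 5 2)
  after g': (1 4 2 5)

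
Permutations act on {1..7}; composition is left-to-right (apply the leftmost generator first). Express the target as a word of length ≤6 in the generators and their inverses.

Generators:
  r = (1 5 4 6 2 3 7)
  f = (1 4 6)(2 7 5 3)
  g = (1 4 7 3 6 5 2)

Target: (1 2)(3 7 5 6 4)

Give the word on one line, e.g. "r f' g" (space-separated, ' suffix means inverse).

  after r: (1 5 4 6 2 3 7)
  after f': (1 7 6 3 2 5)
  after r: (2 4 6 7)
  after g': (1 2)(3 7 5 6 4)

r f' r g'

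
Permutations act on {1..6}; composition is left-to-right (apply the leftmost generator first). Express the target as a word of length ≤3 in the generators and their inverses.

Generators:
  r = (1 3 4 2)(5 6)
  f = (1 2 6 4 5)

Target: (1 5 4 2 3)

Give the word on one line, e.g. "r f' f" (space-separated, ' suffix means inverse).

f f r'

  after f: (1 2 6 4 5)
  after f: (1 6 5 2 4)
  after r': (1 5 4 2 3)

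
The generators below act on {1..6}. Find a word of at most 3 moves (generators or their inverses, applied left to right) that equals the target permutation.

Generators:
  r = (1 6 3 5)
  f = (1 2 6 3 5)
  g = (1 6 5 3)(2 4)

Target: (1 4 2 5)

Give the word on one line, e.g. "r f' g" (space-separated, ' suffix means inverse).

  after f: (1 2 6 3 5)
  after r: (1 2 3)(5 6)
  after g': (1 4 2 5)

f r g'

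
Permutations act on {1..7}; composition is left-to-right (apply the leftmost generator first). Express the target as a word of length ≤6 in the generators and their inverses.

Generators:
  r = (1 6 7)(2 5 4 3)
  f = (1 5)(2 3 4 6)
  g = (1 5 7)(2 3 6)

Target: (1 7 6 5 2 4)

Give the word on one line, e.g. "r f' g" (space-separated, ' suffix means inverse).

f g f g r'

  after f: (1 5)(2 3 4 6)
  after g: (1 7)(2 6 3 4)
  after f: (1 7 5)(3 6 4)
  after g: (2 3)(4 6)
  after r': (1 7 6 5 2 4)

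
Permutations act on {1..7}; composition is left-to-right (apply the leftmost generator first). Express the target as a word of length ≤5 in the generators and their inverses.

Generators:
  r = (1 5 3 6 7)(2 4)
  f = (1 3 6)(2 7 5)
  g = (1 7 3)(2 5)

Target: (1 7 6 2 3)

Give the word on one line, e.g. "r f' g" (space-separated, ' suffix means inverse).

g' r' r' g

  after g': (1 3 7)(2 5)
  after r': (1 5 4 2)(3 6)
  after r': (2 7 6 5)
  after g: (1 7 6 2 3)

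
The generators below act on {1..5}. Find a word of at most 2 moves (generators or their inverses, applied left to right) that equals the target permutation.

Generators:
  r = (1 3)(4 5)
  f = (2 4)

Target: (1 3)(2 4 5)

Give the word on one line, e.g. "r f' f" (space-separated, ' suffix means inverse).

r f'

  after r: (1 3)(4 5)
  after f': (1 3)(2 4 5)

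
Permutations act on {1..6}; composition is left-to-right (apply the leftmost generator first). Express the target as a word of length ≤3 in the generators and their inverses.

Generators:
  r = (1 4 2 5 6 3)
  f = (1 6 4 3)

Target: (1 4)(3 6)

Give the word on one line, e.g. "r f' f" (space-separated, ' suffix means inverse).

  after f': (1 3 4 6)
  after f': (1 4)(3 6)

f' f'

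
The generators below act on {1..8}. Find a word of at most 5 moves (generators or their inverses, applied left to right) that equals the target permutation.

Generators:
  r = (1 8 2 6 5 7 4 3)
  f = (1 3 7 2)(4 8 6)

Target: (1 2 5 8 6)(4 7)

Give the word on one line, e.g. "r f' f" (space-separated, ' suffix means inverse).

f' r f f r

  after f': (1 2 7 3)(4 6 8)
  after r: (1 6 2 4 5 7)(3 8)
  after f: (1 4 5 2 8 7 3 6)
  after f: (1 8 2 6 3 4 5)
  after r: (1 2 5 8 6)(4 7)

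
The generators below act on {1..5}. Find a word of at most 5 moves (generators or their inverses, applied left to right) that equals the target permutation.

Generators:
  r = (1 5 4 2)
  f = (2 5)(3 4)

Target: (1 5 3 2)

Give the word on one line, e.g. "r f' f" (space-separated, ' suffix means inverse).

f r' f'

  after f: (2 5)(3 4)
  after r': (1 2)(3 5 4)
  after f': (1 5 3 2)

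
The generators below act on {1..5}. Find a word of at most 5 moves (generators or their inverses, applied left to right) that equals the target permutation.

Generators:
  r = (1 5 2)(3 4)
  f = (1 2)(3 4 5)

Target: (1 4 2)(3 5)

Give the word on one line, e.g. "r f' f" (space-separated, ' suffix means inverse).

  after f: (1 2)(3 4 5)
  after r': (1 5 4)
  after f': (1 4 2)(3 5)

f r' f'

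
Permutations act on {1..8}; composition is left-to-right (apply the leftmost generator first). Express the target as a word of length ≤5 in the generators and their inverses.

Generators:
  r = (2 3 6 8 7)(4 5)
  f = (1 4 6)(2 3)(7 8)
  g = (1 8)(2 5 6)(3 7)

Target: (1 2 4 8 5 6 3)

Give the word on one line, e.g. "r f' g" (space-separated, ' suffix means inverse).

r r f f g

  after r: (2 3 6 8 7)(4 5)
  after r: (2 6 7 3 8)
  after f: (1 4 6 8 3 7 2)
  after f: (1 6 7 3 8 2 4)
  after g: (1 2 4 8 5 6 3)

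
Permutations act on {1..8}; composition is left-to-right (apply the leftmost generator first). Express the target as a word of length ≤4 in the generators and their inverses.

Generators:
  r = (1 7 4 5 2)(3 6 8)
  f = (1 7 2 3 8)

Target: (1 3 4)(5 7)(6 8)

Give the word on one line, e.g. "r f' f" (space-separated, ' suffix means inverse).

  after f': (1 8 3 2 7)
  after r': (1 6 3 5 4 7 2)
  after r': (1 3 4)(5 7)(6 8)

f' r' r'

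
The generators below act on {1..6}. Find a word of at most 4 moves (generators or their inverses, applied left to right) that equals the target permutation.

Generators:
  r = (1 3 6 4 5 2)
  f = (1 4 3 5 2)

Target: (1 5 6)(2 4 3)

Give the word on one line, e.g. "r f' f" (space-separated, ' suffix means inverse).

r' r'

  after r': (1 2 5 4 6 3)
  after r': (1 5 6)(2 4 3)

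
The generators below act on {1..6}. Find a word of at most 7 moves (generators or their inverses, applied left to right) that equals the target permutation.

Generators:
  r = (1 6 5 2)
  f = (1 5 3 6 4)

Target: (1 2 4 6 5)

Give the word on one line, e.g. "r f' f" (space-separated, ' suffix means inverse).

f' f' r' r' f

  after f': (1 4 6 3 5)
  after f': (1 6 5 4 3)
  after r': (2 5 4 3)
  after r': (1 2 6)(3 5 4)
  after f: (1 2 4 6 5)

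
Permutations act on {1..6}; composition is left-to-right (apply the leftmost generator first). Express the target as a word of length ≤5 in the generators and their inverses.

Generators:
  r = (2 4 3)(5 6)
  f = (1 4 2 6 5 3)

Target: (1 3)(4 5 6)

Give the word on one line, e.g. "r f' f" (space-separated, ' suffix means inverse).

  after f': (1 3 5 6 2 4)
  after f': (1 5 2)(3 6 4)
  after r: (1 6 3 5 4 2)
  after f: (1 5 2 4 6)
  after f: (1 3)(4 5 6)

f' f' r f f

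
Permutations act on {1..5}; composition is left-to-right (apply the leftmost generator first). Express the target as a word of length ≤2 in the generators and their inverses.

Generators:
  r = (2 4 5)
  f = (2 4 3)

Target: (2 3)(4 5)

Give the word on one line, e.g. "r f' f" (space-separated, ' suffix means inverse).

  after f': (2 3 4)
  after r': (2 3)(4 5)

f' r'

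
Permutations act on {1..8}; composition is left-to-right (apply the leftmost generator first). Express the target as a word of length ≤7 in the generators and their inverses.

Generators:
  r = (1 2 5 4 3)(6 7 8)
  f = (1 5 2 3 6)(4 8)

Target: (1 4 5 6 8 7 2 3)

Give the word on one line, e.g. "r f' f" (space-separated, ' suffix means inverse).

f' r f r f'

  after f': (1 6 3 2 5)(4 8)
  after r: (1 7 8 3 5 2 4 6)
  after f: (1 7 4)(2 8 6 5 3)
  after r: (1 8 7 3 5)(2 6 4)
  after f': (1 4 5 6 8 7 2 3)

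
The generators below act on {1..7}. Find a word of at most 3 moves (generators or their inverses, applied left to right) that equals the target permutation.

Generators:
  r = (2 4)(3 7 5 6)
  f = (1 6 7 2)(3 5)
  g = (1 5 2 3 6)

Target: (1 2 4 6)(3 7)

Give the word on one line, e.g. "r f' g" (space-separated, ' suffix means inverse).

r g g

  after r: (2 4)(3 7 5 6)
  after g: (1 5)(2 4 3 7)
  after g: (1 2 4 6)(3 7)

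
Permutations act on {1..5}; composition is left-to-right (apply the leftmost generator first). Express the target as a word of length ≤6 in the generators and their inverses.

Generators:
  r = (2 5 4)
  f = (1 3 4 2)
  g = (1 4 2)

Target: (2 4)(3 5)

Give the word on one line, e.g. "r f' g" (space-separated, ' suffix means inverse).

  after g: (1 4 2)
  after f: (1 2 3 4)
  after r': (1 4)(2 3 5)
  after g: (1 2 3 5)
  after f: (2 4)(3 5)

g f r' g f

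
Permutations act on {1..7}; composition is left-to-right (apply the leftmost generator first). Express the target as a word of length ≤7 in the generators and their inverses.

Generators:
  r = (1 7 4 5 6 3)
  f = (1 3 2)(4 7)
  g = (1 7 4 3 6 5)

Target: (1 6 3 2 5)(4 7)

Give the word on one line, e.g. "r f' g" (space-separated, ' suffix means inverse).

  after f': (1 2 3)(4 7)
  after g: (1 2 6 5)(3 7)
  after f': (1 3 4 7)(2 6 5)
  after g: (1 6)(2 5)
  after f: (1 6 3 2 5)(4 7)

f' g f' g f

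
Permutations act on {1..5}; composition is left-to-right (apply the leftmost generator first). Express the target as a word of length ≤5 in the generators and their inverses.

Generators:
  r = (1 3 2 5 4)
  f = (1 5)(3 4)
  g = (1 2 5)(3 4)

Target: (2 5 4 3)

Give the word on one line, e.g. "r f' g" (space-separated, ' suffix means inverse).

  after r': (1 4 5 2 3)
  after g': (1 3 5)(2 4)
  after r': (2 5 4 3)

r' g' r'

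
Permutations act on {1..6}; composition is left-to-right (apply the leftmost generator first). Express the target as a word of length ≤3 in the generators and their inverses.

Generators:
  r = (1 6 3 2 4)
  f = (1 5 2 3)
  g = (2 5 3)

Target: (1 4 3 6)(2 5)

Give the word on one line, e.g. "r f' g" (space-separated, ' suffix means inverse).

r' g g

  after r': (1 4 2 3 6)
  after g: (1 4 5 3 6)
  after g: (1 4 3 6)(2 5)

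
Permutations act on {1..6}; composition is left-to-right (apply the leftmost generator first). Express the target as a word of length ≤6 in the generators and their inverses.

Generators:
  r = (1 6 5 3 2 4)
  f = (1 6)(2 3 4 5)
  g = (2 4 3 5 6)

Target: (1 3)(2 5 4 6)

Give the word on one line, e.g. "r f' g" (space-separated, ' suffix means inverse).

g f' r f r'

  after g: (2 4 3 5 6)
  after f': (1 6 5)(2 3 4)
  after r: (1 5 6 3)
  after f: (1 2 3 6 4 5)
  after r': (1 3)(2 5 4 6)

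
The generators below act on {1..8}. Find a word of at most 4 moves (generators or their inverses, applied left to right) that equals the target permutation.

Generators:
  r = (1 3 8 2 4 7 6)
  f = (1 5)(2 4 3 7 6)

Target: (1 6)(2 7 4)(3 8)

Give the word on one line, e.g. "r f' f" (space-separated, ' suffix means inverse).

r f f

  after r: (1 3 8 2 4 7 6)
  after f: (1 7 2 3 8 4 6 5)
  after f: (1 6)(2 7 4)(3 8)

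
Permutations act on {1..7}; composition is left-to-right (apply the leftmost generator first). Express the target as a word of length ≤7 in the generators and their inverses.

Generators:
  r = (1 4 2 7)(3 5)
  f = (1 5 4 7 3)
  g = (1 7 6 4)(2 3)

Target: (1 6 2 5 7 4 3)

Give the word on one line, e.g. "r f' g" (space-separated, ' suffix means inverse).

g' g' r f r'

  after g': (1 4 6 7)(2 3)
  after g': (1 6)(4 7)
  after r: (1 6 4)(2 7)(3 5)
  after f: (1 6 7 2 3 4 5)
  after r': (1 6 2 5 7 4 3)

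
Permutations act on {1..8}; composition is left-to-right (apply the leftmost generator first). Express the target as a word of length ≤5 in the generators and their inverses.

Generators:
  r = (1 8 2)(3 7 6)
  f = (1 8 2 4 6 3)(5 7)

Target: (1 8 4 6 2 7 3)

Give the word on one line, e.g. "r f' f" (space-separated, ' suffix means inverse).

  after f: (1 8 2 4 6 3)(5 7)
  after f: (1 2 6)(3 8 4)
  after r': (1 8 4 6 2 7 3)

f f r'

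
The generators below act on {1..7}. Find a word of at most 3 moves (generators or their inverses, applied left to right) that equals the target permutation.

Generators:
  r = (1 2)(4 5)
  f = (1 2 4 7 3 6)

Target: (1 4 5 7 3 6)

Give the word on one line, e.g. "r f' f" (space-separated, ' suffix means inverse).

  after r: (1 2)(4 5)
  after f: (1 4 5 7 3 6)

r f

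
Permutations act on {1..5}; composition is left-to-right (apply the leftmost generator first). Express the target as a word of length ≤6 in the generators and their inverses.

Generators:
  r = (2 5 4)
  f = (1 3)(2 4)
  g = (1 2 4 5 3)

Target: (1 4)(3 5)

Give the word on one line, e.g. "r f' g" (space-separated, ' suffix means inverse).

  after r: (2 5 4)
  after f': (1 3)(2 5)
  after g': (1 5)(2 4)
  after g': (1 4)(3 5)

r f' g' g'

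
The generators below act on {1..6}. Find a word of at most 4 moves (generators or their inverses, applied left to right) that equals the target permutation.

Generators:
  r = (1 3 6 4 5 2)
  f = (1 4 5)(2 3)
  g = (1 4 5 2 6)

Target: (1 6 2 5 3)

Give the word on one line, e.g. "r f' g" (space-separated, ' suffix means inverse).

r f g

  after r: (1 3 6 4 5 2)
  after f: (1 2 4)(3 6 5)
  after g: (1 6 2 5 3)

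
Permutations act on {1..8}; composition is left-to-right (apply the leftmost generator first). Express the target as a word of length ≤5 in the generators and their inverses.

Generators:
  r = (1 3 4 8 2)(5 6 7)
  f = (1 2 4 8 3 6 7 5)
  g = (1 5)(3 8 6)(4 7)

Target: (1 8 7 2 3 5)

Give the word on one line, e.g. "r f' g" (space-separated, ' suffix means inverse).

  after f': (1 5 7 6 3 8 4 2)
  after r: (1 6 4)(2 3)
  after f: (1 7 5)(2 6 8 3 4)
  after g': (1 4 2 8 6 3 7)
  after f: (1 8 7 2 3 5)

f' r f g' f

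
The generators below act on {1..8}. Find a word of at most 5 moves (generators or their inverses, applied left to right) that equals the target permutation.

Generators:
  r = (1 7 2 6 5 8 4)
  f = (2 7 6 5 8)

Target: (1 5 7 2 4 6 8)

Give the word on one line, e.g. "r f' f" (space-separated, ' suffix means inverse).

f r' r' f'

  after f: (2 7 6 5 8)
  after r': (1 4 8 7 2)
  after r': (1 8)(2 4 5 6)
  after f': (1 5 7 2 4 6 8)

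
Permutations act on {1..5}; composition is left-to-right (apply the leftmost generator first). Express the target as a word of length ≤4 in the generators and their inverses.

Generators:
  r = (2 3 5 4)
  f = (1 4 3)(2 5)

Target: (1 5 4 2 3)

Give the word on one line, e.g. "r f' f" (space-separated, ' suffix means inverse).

f r'

  after f: (1 4 3)(2 5)
  after r': (1 5 4 2 3)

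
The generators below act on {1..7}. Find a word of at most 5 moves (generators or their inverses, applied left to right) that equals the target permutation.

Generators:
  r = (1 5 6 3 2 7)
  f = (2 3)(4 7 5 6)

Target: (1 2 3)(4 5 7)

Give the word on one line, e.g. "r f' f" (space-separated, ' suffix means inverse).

  after r': (1 7 2 3 6 5)
  after f: (1 5)(3 4 7)
  after f: (1 6 4 5)(2 3 7)
  after r: (1 3)(4 6)
  after f': (1 2 3)(4 5 7)

r' f f r f'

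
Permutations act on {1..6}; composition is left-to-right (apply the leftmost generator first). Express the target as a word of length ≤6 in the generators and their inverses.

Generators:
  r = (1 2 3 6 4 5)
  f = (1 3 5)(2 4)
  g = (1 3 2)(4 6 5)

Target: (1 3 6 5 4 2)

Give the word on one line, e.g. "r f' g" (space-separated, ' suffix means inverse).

r' g f r

  after r': (1 5 4 6 3 2)
  after g: (1 4 5 6 2 3)
  after f: (1 2 5 6 4)
  after r: (1 3 6 5 4 2)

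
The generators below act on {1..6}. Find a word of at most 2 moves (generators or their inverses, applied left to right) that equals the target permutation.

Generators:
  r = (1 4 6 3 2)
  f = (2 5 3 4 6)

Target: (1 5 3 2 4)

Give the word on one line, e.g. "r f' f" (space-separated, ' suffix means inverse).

r' f

  after r': (1 2 3 6 4)
  after f: (1 5 3 2 4)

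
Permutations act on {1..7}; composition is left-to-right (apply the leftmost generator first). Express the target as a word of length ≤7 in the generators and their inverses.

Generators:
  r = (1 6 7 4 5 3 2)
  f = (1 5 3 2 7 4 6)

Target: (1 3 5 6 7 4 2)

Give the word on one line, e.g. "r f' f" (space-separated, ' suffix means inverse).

f' r r r f

  after f': (1 6 4 7 2 3 5)
  after r: (1 7)(5 6)
  after r: (1 4 5 7 6 3 2)
  after r: (1 5 4 3)(2 6)
  after f: (1 3 5 6 7 4 2)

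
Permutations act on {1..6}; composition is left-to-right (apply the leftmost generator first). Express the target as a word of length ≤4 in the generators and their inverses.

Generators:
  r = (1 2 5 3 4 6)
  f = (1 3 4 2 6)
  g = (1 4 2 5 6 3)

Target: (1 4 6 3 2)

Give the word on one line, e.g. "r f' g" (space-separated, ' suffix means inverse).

f f

  after f: (1 3 4 2 6)
  after f: (1 4 6 3 2)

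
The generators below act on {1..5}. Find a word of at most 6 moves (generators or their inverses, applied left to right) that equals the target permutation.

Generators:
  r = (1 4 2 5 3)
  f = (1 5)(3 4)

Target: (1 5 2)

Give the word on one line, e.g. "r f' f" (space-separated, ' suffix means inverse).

  after f: (1 5)(3 4)
  after r': (1 2 4 5 3)
  after f': (1 2 3 5 4)
  after r: (1 5 2)

f r' f' r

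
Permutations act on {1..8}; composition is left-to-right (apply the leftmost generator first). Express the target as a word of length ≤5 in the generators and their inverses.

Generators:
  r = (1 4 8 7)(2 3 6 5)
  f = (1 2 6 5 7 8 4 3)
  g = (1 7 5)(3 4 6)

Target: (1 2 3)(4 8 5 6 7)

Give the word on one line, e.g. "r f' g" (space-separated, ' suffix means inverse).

g' f' f'

  after g': (1 5 7)(3 6 4)
  after f': (1 6 8 7 3 2)
  after f': (1 2 3)(4 8 5 6 7)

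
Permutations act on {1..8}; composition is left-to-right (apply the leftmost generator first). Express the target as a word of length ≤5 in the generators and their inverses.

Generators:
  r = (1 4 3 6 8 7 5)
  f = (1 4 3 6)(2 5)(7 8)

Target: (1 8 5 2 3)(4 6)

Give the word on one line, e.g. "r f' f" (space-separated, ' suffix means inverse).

  after f': (1 6 3 4)(2 5)(7 8)
  after r: (1 8 5 2)
  after f': (1 7 8 2 6 3 4)
  after f': (1 8 5 2 3)(4 6)

f' r f' f'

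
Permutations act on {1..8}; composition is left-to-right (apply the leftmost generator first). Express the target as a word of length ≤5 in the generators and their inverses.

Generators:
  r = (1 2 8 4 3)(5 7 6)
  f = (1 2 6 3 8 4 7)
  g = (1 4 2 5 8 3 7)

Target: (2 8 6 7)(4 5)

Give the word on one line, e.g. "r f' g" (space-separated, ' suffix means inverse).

r' g f g' f

  after r': (1 3 4 8 2)(5 6 7)
  after g: (1 7 8 5 6)(2 4 3)
  after f: (2 7 4 8 5 3 6)
  after g': (1 7)(2 3 6 4 5 8)
  after f: (2 8 6 7)(4 5)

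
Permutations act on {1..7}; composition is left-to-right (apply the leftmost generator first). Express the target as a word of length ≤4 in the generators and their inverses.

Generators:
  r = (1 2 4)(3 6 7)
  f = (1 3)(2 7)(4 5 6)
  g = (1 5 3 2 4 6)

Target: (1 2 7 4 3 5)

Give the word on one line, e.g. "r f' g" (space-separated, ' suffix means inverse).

f g

  after f: (1 3)(2 7)(4 5 6)
  after g: (1 2 7 4 3 5)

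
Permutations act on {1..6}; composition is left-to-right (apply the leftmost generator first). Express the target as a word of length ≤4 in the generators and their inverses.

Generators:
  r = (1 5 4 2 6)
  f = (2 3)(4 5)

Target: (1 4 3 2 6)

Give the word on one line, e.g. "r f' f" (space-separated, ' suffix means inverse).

r f f f

  after r: (1 5 4 2 6)
  after f: (1 4 3 2 6)
  after f: (1 5 4 2 6)
  after f: (1 4 3 2 6)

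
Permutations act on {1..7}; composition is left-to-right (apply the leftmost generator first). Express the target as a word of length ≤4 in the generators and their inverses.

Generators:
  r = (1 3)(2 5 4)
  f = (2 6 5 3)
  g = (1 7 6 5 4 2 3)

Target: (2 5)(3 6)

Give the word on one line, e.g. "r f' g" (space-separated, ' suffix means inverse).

  after f: (2 6 5 3)
  after f: (2 5)(3 6)

f f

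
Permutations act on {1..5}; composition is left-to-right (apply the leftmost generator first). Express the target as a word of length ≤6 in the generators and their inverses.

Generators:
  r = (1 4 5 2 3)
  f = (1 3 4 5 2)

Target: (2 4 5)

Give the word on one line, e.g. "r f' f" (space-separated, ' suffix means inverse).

r f' f' r' f'

  after r: (1 4 5 2 3)
  after f': (1 3 2)
  after f': (3 5 4)
  after r': (1 3 4 2 5)
  after f': (2 4 5)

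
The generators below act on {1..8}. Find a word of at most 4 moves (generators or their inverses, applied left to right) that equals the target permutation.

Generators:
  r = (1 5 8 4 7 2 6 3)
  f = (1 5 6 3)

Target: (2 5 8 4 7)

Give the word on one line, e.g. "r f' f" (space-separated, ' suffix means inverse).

r f'

  after r: (1 5 8 4 7 2 6 3)
  after f': (2 5 8 4 7)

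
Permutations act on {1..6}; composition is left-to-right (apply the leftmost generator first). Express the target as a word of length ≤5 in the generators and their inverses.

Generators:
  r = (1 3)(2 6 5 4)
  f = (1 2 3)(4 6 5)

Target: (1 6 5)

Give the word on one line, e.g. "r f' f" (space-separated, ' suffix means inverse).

r' r' f r

  after r': (1 3)(2 4 5 6)
  after r': (2 5)(4 6)
  after f: (1 2 4 5 3)
  after r: (1 6 5)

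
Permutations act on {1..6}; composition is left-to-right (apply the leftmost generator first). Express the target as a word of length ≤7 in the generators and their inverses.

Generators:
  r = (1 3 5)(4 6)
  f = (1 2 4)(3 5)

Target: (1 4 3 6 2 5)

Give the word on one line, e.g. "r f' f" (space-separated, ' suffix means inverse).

f' r f f r

  after f': (1 4 2)(3 5)
  after r: (1 6 4 2 3)
  after f: (1 6)(2 5 3)
  after f: (1 6 2 3 4)
  after r: (1 4 3 6 2 5)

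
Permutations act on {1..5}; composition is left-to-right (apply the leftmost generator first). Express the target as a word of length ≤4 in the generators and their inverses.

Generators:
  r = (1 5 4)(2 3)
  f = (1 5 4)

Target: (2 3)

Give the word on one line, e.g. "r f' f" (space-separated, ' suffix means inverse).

f' r

  after f': (1 4 5)
  after r: (2 3)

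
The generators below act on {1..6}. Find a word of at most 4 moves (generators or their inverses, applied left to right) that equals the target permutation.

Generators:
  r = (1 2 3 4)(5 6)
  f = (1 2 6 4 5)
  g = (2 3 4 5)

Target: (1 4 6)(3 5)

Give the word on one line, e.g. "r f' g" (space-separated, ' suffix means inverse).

f r g

  after f: (1 2 6 4 5)
  after r: (1 3 4 6)(2 5)
  after g: (1 4 6)(3 5)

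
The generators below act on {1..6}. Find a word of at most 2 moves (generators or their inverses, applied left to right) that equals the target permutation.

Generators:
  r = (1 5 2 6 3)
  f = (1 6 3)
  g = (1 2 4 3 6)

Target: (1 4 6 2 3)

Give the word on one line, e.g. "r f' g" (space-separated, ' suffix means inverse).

  after g: (1 2 4 3 6)
  after g: (1 4 6 2 3)

g g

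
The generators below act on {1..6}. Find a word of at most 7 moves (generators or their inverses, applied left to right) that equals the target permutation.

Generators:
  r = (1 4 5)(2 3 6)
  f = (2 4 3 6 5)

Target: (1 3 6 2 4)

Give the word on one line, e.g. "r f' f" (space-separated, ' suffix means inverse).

  after f: (2 4 3 6 5)
  after r: (1 4 6)(2 5 3)
  after f: (1 3 4 5 6)
  after r: (1 6 4)(2 3 5)
  after f': (1 3 6 2 4)

f r f r f'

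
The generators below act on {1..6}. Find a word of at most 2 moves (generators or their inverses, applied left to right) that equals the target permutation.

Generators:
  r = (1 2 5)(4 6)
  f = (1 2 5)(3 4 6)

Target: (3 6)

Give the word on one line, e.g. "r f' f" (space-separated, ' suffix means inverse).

  after f: (1 2 5)(3 4 6)
  after r': (3 6)

f r'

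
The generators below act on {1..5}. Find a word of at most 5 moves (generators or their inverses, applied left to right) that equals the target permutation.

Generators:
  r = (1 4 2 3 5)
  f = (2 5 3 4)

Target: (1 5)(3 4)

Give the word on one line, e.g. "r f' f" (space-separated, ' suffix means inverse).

r' f r f r

  after r': (1 5 3 2 4)
  after f: (1 3 5 4)
  after r: (1 5 2 3)
  after f: (1 3)(2 4)
  after r: (1 5)(3 4)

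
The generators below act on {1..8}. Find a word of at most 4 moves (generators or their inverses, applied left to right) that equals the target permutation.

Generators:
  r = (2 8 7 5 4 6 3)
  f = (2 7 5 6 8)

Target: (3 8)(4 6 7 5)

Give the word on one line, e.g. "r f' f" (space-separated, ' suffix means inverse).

f r' f

  after f: (2 7 5 6 8)
  after r': (2 8 3 6)(4 5)
  after f: (3 8)(4 6 7 5)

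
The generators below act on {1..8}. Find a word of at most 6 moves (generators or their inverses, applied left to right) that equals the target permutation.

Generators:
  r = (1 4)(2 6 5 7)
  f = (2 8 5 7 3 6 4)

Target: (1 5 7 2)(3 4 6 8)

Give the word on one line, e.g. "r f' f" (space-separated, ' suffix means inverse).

  after r: (1 4)(2 6 5 7)
  after f: (1 2 4)(3 6 7 8 5)
  after r': (1 7 8 6 5 3 2)
  after f': (1 5 7 2)(3 4 6 8)

r f r' f'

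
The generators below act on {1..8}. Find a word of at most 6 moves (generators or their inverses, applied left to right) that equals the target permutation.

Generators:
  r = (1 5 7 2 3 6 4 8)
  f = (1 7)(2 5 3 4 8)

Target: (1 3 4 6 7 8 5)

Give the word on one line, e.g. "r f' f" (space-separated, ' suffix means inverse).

  after f: (1 7)(2 5 3 4 8)
  after r': (1 5 2)(3 6)(7 8)
  after f': (1 2 7 4 3 6 5 8)
  after r: (1 3 4 6 7 8 5)

f r' f' r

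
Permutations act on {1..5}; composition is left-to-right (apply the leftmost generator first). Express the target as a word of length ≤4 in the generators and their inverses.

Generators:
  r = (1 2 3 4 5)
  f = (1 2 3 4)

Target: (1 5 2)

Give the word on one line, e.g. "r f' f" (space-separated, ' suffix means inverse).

  after f': (1 4 3 2)
  after f': (1 3)(2 4)
  after r: (1 4 3 2 5)
  after r: (1 5 2)

f' f' r r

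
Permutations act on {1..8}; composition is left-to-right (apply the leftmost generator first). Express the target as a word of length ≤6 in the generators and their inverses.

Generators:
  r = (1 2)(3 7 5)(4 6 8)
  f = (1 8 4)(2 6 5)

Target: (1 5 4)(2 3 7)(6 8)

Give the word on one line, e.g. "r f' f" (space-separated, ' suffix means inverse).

  after f: (1 8 4)(2 6 5)
  after f: (1 4 8)(2 5 6)
  after r: (1 6)(2 3 7 5 8)
  after f: (1 5 4)(2 3 7)(6 8)

f f r f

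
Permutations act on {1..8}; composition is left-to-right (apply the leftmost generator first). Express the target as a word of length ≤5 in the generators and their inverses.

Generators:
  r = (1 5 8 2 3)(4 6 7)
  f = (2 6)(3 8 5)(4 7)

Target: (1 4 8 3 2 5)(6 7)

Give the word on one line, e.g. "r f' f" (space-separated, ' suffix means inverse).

  after r': (1 3 2 8 5)(4 7 6)
  after r': (1 2 5 3 8)(4 6 7)
  after f': (1 6 4 2 8)
  after r': (1 4 8 3 2 5)(6 7)

r' r' f' r'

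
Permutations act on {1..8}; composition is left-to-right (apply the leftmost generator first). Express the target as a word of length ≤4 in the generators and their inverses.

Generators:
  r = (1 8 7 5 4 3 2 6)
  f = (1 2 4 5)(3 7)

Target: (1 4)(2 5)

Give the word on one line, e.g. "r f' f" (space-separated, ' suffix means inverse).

  after f: (1 2 4 5)(3 7)
  after f: (1 4)(2 5)

f f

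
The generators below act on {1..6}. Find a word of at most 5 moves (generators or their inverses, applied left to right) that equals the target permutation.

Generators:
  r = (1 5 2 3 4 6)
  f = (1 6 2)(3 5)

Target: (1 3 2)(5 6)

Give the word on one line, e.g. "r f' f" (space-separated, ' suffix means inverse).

  after r': (1 6 4 3 2 5)
  after f': (2 3 6 4 5)
  after r: (1 5 3)(2 4)
  after r: (1 2 6)(3 5 4)
  after r: (1 3 2)(5 6)

r' f' r r r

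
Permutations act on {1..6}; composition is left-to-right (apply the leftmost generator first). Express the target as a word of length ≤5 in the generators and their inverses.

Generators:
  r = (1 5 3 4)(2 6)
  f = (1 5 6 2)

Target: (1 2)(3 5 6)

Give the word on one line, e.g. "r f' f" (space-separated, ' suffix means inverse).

r' f' f' r f'

  after r': (1 4 3 5)(2 6)
  after f': (1 4 3)(2 5)
  after f': (1 4 3 2)(5 6)
  after r: (2 5)(3 6)
  after f': (1 2)(3 5 6)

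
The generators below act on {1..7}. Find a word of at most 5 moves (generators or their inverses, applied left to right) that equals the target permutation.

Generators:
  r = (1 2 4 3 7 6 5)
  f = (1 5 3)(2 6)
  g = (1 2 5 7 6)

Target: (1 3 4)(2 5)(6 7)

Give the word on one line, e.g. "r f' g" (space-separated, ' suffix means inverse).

g' g' r' g'

  after g': (1 6 7 5 2)
  after g': (1 7 2 6 5)
  after r': (1 3 4 2 7)
  after g': (1 3 4)(2 5)(6 7)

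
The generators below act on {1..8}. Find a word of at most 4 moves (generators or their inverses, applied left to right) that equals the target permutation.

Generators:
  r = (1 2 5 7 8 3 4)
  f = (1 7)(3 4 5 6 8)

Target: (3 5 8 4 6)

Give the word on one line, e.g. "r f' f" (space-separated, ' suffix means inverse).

  after f: (1 7)(3 4 5 6 8)
  after f: (3 5 8 4 6)

f f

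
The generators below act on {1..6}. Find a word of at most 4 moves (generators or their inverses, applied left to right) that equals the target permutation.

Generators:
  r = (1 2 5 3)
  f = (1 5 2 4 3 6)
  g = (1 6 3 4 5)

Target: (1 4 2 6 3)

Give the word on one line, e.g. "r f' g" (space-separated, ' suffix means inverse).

r' f'

  after r': (1 3 5 2)
  after f': (1 4 2 6 3)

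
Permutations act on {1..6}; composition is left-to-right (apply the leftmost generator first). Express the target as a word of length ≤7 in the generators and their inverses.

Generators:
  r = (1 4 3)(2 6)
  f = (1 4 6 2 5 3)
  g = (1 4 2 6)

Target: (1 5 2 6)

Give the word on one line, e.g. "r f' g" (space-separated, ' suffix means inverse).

  after f: (1 4 6 2 5 3)
  after r: (1 3 4 2 5)
  after g': (1 3)(2 5 6)
  after f': (1 5 4)
  after g: (1 5 2 6)

f r g' f' g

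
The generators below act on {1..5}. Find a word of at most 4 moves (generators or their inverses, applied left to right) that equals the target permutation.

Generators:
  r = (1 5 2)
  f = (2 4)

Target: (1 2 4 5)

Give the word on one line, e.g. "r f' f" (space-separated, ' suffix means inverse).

f r r

  after f: (2 4)
  after r: (1 5 2 4)
  after r: (1 2 4 5)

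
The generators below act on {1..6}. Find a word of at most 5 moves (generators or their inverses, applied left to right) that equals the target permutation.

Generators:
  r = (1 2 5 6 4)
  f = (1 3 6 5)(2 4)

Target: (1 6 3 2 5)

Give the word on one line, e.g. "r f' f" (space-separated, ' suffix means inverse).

r f r' f r

  after r: (1 2 5 6 4)
  after f: (1 4 3 6 2)
  after r': (1 6)(2 4 3 5)
  after f: (1 5 4 6 3)
  after r: (1 6 3 2 5)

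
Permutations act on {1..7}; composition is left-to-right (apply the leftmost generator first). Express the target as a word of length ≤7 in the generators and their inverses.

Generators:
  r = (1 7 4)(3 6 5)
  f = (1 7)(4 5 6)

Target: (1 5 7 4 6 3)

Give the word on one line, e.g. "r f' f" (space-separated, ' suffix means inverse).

  after f: (1 7)(4 5 6)
  after f: (4 6 5)
  after r': (1 4 3 5 7)
  after f': (1 6 5)(3 4)
  after r: (1 5 7 4 6 3)

f f r' f' r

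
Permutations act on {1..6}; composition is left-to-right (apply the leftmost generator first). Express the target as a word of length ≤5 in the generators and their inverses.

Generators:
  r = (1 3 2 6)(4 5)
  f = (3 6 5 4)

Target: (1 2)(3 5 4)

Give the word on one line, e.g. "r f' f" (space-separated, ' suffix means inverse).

  after r: (1 3 2 6)(4 5)
  after r: (1 2)(3 6)
  after f: (1 2)(3 5 4)

r r f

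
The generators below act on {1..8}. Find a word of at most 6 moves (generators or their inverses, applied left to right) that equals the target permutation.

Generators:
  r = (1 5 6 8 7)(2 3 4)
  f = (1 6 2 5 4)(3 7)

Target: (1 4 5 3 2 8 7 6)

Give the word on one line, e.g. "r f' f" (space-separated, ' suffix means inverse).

f' r f f

  after f': (1 4 5 2 6)(3 7)
  after r: (1 2 8 7 4 6 5 3)
  after f: (1 5 7)(2 8 3 6 4)
  after f: (1 4 5 3 2 8 7 6)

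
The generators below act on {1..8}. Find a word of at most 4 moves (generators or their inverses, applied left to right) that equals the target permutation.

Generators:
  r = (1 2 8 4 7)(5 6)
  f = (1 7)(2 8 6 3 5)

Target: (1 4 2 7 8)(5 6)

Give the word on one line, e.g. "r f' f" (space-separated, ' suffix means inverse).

  after r: (1 2 8 4 7)(5 6)
  after r: (1 8 7 2 4)
  after r: (1 4 2 7 8)(5 6)

r r r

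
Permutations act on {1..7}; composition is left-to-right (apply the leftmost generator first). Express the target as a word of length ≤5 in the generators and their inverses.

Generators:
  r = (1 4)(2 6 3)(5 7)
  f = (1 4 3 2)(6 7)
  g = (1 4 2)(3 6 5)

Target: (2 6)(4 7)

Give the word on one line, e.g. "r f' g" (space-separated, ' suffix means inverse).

r' g' r f'

  after r': (1 4)(2 3 6)(5 7)
  after g': (2 5 7 6 4)
  after r: (1 4 6)(2 7 3)
  after f': (2 6)(4 7)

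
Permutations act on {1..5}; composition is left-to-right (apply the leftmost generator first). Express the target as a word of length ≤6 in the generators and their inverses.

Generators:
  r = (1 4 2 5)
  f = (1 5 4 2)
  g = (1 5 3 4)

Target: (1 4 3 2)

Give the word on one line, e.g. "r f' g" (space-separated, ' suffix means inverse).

  after g': (1 4 3 5)
  after r': (2 4 3)
  after f: (1 5 4 3)
  after r: (2 5)(3 4)
  after r: (1 4 3 2)

g' r' f r r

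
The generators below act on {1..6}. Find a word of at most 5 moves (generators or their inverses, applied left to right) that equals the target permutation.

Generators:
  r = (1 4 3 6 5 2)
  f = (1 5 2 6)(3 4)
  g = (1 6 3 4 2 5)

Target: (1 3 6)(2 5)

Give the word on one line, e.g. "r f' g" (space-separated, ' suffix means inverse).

r r g f'

  after r: (1 4 3 6 5 2)
  after r: (1 3 5)(2 4 6)
  after g: (1 4 3)(5 6)
  after f': (1 3 6)(2 5)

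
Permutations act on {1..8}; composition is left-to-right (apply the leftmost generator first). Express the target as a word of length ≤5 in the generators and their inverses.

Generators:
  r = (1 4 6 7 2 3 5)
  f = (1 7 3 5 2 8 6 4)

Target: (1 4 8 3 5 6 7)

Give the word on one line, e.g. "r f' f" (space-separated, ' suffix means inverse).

  after f': (1 4 6 8 2 5 3 7)
  after f': (1 6 2 3)(4 8 5 7)
  after r': (1 4 8 3 5 6 7)

f' f' r'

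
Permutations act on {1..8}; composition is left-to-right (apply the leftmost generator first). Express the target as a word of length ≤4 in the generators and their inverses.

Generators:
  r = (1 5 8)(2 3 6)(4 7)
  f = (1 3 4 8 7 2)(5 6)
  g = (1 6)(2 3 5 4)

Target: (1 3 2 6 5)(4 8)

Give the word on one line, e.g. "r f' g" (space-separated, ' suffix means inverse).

  after g: (1 6)(2 3 5 4)
  after r: (1 2 6 5 7 4 3 8)
  after f: (2 5)(3 7 8)
  after f: (1 3 2 6 5)(4 8)

g r f f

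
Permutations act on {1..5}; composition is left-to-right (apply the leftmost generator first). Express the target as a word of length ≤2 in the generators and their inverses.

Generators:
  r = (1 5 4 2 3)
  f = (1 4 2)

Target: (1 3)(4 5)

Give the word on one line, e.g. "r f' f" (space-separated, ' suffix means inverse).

  after r': (1 3 2 4 5)
  after f: (1 3)(4 5)

r' f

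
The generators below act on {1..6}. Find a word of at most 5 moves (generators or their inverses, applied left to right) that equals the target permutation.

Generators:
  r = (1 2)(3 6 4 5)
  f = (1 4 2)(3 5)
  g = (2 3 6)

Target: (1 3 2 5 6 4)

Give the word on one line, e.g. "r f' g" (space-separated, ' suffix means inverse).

  after g': (2 6 3)
  after g': (2 3 6)
  after f': (1 2 5 3 6 4)
  after g: (1 3 2 5 6 4)

g' g' f' g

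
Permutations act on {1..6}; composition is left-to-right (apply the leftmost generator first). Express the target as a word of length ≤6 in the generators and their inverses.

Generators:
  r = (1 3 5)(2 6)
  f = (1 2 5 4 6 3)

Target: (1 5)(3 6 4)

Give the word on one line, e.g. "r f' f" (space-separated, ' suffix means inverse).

  after r': (1 5 3)(2 6)
  after f': (1 2 4 5 6)
  after r': (1 6 5 2 4 3)
  after f: (1 3 2 6 4)
  after r: (1 5)(3 6 4)

r' f' r' f r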